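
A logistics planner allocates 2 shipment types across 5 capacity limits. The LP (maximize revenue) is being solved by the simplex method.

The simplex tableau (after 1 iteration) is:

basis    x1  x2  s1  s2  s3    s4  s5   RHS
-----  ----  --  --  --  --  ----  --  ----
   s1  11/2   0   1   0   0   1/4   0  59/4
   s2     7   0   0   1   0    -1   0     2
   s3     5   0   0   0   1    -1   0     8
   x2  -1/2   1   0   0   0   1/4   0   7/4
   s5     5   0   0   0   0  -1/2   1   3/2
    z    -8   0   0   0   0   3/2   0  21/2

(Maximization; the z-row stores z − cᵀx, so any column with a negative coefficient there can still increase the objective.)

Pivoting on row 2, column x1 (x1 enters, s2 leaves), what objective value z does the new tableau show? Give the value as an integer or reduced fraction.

179/14

Minimum ratio for x1: 2/7 = 2/7.
z changes by −(z-row coeff of x1)·ratio = −(-8)·(2/7) = 16/7.
New z = 21/2 + (16/7) = 179/14.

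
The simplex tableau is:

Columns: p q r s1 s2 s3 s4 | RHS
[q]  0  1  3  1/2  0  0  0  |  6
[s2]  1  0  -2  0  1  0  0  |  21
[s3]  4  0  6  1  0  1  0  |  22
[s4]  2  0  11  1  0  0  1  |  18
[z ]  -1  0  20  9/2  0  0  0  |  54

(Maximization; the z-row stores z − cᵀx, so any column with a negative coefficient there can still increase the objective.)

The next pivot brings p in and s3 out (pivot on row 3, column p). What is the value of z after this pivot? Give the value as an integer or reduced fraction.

119/2

Minimum ratio for p: 22/4 = 11/2.
z changes by −(z-row coeff of p)·ratio = −(-1)·(11/2) = 11/2.
New z = 54 + (11/2) = 119/2.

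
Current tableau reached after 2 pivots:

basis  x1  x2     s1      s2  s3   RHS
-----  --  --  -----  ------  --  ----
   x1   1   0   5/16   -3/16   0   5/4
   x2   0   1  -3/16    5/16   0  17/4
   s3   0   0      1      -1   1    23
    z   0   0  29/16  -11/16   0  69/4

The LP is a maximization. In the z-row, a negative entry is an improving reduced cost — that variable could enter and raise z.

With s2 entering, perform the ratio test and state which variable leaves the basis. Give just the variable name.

x2

Ratios: row 1 (x1): entry -3/16 ≤ 0, skip; row 2 (x2): (17/4)/(5/16) = 68/5; row 3 (s3): entry -1 ≤ 0, skip.
Minimum ratio 68/5 is in the x2 row, so x2 leaves.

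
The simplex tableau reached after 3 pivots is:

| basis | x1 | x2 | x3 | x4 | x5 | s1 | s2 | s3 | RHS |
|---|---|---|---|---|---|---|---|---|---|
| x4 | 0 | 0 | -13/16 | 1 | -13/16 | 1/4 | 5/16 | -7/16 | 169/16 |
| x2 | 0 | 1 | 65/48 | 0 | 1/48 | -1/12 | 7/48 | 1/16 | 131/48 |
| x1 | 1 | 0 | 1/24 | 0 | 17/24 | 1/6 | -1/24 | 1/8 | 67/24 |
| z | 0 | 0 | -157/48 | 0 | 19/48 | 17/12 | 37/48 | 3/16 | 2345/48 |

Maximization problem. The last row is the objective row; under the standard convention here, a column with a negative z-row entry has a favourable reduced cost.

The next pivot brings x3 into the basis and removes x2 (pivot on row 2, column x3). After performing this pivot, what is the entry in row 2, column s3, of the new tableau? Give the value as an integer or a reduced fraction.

Pivot element is row 2, column x3: 65/48.
Normalize row 2: new (row 2, s3) = (1/16)/(65/48) = 3/65.
Row 2 is the pivot row, so the entry is 3/65.

3/65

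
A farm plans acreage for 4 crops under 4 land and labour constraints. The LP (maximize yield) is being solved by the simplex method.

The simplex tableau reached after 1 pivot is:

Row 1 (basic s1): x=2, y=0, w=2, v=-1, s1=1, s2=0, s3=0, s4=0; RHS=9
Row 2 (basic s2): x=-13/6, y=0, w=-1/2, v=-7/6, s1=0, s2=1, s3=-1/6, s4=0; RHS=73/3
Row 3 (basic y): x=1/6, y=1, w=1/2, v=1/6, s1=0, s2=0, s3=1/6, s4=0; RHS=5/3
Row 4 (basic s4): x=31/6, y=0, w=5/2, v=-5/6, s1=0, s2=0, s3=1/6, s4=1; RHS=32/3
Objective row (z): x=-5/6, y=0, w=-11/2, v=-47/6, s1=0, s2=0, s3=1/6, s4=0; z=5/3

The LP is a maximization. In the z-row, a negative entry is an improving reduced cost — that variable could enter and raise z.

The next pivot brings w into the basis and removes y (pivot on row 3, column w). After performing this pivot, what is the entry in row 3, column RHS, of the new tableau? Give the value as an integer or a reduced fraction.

Pivot element is row 3, column w: 1/2.
Normalize row 3: new (row 3, RHS) = (5/3)/(1/2) = 10/3.
Row 3 is the pivot row, so the entry is 10/3.

10/3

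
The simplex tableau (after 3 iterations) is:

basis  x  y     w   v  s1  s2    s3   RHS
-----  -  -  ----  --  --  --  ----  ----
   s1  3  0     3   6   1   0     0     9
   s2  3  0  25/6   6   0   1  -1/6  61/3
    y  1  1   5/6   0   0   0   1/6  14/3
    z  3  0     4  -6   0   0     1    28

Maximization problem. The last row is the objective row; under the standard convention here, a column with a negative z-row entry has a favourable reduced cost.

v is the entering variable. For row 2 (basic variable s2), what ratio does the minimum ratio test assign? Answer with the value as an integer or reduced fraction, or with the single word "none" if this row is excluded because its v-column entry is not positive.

61/18

Ratio = RHS / (v entry) = (61/3) / 6 = 61/18.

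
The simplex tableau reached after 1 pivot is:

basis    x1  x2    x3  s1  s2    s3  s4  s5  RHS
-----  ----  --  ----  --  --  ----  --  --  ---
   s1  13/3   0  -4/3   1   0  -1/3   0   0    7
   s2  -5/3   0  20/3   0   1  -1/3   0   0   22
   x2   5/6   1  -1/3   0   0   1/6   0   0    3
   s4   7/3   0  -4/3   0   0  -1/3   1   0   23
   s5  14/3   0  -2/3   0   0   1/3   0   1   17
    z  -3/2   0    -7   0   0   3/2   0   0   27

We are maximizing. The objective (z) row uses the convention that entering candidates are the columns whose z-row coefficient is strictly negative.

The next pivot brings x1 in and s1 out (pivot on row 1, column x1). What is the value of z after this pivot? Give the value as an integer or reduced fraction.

765/26

Minimum ratio for x1: 7/(13/3) = 21/13.
z changes by −(z-row coeff of x1)·ratio = −(-3/2)·(21/13) = 63/26.
New z = 27 + (63/26) = 765/26.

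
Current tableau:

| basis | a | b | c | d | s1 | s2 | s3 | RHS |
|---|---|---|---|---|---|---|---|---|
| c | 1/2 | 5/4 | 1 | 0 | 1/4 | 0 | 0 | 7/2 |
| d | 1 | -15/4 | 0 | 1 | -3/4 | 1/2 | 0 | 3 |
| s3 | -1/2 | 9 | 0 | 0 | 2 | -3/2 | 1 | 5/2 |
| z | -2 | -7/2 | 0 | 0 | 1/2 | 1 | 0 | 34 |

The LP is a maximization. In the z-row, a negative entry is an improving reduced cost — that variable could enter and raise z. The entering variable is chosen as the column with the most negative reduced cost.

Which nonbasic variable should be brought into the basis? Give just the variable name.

Objective-row coefficients: a: -2, b: -7/2, c: 0, d: 0, s1: 1/2, s2: 1, s3: 0.
The most negative is -7/2 in column b, so b enters.

b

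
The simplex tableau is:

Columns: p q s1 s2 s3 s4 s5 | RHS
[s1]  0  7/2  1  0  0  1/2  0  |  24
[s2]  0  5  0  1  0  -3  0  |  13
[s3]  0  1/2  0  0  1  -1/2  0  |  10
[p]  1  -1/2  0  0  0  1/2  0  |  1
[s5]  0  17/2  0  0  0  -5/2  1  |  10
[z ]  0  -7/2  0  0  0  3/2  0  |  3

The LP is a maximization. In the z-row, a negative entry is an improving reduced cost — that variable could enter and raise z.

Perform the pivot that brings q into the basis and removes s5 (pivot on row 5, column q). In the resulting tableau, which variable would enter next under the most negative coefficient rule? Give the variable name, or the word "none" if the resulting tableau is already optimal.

Pivot element 17/2. New z-row = old z-row − (-7/2)·(row 5/(17/2)).
Updated z-row coefficients: p: 0, q: 0, s1: 0, s2: 0, s3: 0, s4: 8/17, s5: 7/17.
No coefficient is strictly negative; the tableau after this pivot is optimal.

none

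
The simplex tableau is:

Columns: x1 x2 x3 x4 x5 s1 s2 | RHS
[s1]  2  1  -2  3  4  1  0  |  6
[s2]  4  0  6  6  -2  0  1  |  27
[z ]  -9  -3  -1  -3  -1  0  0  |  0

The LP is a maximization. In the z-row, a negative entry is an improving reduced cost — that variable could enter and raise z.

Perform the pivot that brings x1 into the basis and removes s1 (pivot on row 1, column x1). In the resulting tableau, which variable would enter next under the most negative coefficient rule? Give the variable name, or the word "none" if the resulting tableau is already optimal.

x3

Pivot element 2. New z-row = old z-row − (-9)·(row 1/2).
Updated z-row coefficients: x1: 0, x2: 3/2, x3: -10, x4: 21/2, x5: 17, s1: 9/2, s2: 0.
The most negative is -10 in column x3, so x3 would enter next.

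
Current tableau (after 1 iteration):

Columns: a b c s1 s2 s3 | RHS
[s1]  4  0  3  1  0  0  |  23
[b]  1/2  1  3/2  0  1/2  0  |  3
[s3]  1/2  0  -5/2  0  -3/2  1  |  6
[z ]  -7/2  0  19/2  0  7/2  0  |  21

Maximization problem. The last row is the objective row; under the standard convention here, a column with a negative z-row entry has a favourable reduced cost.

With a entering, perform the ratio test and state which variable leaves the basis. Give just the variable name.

s1

Ratios: row 1 (s1): 23/4 = 23/4; row 2 (b): 3/(1/2) = 6; row 3 (s3): 6/(1/2) = 12.
Minimum ratio 23/4 is in the s1 row, so s1 leaves.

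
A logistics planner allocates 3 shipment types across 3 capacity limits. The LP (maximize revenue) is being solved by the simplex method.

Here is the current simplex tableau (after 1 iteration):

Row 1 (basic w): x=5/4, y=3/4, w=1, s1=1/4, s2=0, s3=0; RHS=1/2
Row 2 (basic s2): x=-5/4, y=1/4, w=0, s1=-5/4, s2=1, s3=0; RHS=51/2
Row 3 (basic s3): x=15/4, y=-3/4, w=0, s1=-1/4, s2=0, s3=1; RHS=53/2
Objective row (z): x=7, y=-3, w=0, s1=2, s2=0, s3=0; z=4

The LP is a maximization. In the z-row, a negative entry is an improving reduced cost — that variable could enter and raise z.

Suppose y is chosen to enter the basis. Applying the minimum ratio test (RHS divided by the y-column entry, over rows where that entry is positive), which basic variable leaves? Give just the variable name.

Ratios: row 1 (w): (1/2)/(3/4) = 2/3; row 2 (s2): (51/2)/(1/4) = 102; row 3 (s3): entry -3/4 ≤ 0, skip.
Minimum ratio 2/3 is in the w row, so w leaves.

w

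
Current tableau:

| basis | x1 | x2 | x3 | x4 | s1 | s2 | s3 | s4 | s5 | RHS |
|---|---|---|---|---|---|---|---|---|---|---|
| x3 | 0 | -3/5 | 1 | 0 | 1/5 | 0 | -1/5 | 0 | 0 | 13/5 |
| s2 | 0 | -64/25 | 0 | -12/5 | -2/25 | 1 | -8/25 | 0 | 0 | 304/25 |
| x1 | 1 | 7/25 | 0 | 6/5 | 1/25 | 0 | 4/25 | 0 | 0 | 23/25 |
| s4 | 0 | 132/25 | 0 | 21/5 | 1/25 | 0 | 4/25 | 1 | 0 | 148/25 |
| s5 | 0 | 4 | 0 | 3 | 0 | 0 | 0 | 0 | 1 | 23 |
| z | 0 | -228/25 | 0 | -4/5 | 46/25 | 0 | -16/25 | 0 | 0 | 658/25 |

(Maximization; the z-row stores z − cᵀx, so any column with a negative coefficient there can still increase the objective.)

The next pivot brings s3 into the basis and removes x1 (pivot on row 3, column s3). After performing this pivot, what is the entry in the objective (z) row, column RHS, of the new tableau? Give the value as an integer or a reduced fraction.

Pivot element is row 3, column s3: 4/25.
Normalize row 3: new (row 3, RHS) = (23/25)/(4/25) = 23/4.
z-row ← z-row − (-16/25)·(new row 3): 658/25 − (-16/25)·(23/4) = 30.

30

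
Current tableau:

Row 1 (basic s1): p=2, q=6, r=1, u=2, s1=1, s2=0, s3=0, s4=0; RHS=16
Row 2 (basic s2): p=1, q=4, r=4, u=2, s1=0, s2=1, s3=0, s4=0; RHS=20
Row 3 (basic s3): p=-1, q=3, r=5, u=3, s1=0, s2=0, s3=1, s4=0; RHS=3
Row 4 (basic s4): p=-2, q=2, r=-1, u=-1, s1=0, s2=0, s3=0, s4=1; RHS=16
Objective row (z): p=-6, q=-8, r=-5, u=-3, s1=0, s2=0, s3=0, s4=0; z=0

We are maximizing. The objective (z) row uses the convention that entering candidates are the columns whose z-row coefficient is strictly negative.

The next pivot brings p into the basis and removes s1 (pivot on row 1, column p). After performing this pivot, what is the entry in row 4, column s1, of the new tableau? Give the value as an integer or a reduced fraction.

1

Pivot element is row 1, column p: 2.
Normalize row 1: new (row 1, s1) = 1/2 = 1/2.
row 4 ← row 4 − (-2)·(new row 1): 0 − (-2)·(1/2) = 1.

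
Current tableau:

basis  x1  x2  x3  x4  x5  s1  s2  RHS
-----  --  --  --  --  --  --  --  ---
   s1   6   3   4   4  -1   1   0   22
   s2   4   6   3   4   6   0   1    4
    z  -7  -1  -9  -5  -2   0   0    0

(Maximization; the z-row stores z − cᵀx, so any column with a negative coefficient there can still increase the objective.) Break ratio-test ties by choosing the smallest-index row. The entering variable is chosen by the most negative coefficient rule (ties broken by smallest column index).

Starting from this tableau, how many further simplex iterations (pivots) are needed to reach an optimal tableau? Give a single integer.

1

pivot: x3 in, s2 out → z = 12
No improving column remains; optimal.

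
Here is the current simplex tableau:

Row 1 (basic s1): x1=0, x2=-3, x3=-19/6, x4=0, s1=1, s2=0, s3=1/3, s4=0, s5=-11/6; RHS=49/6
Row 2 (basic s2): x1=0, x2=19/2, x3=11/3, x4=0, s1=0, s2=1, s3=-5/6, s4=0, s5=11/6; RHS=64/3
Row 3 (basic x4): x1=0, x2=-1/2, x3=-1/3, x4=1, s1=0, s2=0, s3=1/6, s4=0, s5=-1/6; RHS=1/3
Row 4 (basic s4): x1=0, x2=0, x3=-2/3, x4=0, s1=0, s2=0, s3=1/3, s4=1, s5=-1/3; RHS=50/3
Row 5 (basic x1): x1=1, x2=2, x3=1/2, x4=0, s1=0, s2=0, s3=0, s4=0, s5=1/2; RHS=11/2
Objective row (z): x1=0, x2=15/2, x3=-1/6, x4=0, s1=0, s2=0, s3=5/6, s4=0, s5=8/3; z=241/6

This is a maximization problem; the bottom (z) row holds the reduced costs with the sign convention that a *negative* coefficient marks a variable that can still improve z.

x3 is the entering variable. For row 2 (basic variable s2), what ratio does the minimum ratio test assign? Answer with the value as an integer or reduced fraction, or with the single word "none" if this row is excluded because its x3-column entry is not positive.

64/11

Ratio = RHS / (x3 entry) = (64/3) / (11/3) = 64/11.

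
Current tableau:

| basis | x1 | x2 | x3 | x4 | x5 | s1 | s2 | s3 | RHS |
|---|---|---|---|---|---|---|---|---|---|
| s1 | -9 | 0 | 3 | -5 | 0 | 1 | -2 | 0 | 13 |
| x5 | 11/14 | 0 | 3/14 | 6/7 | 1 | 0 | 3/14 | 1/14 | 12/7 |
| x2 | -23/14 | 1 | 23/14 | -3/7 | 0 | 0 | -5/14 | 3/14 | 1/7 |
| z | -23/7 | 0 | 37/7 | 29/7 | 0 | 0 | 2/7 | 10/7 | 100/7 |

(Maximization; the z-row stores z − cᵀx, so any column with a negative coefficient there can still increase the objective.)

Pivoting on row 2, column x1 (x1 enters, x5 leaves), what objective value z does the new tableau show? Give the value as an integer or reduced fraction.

Minimum ratio for x1: (12/7)/(11/14) = 24/11.
z changes by −(z-row coeff of x1)·ratio = −(-23/7)·(24/11) = 552/77.
New z = 100/7 + (552/77) = 236/11.

236/11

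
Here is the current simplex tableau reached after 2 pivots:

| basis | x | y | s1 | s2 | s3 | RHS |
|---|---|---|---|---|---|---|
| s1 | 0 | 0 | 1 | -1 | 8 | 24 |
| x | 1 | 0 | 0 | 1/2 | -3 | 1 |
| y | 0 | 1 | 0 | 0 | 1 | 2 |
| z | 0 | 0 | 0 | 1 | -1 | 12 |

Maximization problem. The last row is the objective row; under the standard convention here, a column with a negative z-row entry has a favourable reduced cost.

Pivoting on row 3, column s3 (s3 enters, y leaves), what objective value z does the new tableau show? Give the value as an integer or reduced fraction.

Minimum ratio for s3: 2/1 = 2.
z changes by −(z-row coeff of s3)·ratio = −(-1)·2 = 2.
New z = 12 + 2 = 14.

14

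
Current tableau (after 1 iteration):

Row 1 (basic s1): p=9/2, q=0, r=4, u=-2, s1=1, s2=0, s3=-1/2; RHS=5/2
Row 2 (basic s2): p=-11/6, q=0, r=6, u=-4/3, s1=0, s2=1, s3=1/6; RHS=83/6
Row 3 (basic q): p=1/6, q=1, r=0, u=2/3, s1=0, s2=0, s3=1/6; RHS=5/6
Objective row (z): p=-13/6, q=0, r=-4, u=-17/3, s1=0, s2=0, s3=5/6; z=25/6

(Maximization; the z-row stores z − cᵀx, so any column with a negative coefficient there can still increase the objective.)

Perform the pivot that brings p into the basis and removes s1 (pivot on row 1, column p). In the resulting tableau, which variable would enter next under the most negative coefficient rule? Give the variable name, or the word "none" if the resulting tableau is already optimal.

u

Pivot element 9/2. New z-row = old z-row − (-13/6)·(row 1/(9/2)).
Updated z-row coefficients: p: 0, q: 0, r: -56/27, u: -179/27, s1: 13/27, s2: 0, s3: 16/27.
The most negative is -179/27 in column u, so u would enter next.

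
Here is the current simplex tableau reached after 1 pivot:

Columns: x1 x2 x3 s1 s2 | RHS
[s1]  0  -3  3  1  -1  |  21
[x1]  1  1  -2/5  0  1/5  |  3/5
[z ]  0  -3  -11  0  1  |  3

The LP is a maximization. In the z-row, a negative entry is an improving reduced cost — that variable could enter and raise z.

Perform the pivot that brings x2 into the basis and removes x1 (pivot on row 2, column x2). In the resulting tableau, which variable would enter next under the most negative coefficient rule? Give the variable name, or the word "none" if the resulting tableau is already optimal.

x3

Pivot element 1. New z-row = old z-row − (-3)·(row 2/1).
Updated z-row coefficients: x1: 3, x2: 0, x3: -61/5, s1: 0, s2: 8/5.
The most negative is -61/5 in column x3, so x3 would enter next.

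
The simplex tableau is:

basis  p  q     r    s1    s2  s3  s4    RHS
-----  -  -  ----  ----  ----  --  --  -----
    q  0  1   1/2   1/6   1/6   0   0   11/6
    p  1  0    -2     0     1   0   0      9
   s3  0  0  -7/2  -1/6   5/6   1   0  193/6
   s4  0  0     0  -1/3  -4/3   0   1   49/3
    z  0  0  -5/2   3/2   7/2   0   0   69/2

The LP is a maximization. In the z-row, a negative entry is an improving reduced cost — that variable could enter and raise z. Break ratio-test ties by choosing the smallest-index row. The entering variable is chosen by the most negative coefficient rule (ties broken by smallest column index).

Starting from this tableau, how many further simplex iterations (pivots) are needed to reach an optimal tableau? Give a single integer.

1

pivot: r in, q out → z = 131/3
No improving column remains; optimal.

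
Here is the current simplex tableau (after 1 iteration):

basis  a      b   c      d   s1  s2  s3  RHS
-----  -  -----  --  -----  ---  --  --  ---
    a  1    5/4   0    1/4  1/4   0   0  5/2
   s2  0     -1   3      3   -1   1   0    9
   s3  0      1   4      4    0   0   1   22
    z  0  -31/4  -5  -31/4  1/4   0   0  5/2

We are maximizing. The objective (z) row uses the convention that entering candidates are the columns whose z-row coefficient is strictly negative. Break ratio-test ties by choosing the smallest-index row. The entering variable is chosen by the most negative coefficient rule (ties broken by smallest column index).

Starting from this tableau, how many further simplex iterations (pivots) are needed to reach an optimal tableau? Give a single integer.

2

pivot: b in, a out → z = 18
pivot: d in, s2 out → z = 629/16
No improving column remains; optimal.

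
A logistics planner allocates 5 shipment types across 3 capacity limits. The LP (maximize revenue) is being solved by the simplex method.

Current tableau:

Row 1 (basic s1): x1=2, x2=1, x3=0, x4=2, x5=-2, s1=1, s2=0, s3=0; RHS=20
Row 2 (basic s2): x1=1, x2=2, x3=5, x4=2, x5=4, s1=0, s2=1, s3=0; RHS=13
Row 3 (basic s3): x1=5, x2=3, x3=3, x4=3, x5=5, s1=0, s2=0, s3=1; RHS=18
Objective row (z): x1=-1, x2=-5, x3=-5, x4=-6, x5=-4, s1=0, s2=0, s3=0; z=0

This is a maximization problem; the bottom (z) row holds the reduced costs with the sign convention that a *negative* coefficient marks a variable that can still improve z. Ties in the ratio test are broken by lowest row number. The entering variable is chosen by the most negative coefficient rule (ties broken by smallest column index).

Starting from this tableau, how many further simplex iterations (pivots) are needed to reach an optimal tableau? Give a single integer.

pivot: x4 in, s3 out → z = 36
No improving column remains; optimal.

1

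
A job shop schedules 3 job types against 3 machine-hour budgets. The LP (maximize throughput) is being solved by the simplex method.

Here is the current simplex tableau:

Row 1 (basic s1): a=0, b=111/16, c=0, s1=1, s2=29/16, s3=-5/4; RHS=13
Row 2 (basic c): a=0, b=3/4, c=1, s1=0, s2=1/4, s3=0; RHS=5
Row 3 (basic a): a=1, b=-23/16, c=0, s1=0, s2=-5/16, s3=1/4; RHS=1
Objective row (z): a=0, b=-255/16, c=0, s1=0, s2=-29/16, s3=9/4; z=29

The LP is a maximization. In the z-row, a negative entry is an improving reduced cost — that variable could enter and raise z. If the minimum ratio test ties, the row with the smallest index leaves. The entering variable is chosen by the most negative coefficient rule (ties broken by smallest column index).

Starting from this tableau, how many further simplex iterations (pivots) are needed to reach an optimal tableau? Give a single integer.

2

pivot: b in, s1 out → z = 2178/37
pivot: s3 in, c out → z = 377/5
No improving column remains; optimal.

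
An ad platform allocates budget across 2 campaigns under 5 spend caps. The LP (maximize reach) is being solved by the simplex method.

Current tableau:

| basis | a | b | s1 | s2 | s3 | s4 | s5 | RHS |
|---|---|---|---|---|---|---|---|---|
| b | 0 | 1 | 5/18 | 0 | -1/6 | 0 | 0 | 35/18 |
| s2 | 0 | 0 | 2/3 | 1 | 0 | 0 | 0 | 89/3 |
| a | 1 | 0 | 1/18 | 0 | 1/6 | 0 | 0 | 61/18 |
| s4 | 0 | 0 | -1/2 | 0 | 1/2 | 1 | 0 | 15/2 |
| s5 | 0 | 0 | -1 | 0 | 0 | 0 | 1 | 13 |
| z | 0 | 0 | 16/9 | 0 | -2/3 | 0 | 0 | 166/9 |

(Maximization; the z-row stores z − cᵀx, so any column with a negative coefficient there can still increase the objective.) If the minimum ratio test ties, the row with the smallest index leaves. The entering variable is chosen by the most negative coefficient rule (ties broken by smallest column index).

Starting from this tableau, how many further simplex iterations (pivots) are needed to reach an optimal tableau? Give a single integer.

pivot: s3 in, s4 out → z = 256/9
No improving column remains; optimal.

1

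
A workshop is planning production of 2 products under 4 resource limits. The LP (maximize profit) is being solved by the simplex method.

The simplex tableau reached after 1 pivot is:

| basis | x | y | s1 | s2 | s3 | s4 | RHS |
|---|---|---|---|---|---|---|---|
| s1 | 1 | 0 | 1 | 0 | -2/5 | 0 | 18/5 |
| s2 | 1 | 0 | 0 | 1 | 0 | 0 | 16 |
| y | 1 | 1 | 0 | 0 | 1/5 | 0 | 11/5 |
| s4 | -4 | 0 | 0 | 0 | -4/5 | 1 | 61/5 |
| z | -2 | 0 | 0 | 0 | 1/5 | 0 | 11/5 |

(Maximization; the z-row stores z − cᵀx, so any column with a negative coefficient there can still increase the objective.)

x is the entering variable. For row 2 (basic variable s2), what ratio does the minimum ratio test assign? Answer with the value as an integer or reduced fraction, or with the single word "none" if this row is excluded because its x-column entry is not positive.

Ratio = RHS / (x entry) = 16 / 1 = 16.

16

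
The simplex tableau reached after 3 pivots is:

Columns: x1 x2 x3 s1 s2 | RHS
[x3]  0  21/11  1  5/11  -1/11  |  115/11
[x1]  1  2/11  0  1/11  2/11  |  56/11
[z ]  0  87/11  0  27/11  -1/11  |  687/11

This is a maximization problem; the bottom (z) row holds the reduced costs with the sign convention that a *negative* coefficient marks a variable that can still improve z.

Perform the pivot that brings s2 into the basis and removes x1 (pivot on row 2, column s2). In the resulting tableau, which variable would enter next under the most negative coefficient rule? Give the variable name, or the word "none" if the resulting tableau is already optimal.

none

Pivot element 2/11. New z-row = old z-row − (-1/11)·(row 2/(2/11)).
Updated z-row coefficients: x1: 1/2, x2: 8, x3: 0, s1: 5/2, s2: 0.
No coefficient is strictly negative; the tableau after this pivot is optimal.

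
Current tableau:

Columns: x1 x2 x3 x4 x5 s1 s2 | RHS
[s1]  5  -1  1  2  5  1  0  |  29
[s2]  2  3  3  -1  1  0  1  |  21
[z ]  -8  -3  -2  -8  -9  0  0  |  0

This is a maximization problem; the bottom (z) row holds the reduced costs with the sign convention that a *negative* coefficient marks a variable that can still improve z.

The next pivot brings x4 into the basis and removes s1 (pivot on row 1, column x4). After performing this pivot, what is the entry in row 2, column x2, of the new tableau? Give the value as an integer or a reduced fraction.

5/2

Pivot element is row 1, column x4: 2.
Normalize row 1: new (row 1, x2) = (-1)/2 = -1/2.
row 2 ← row 2 − (-1)·(new row 1): 3 − (-1)·(-1/2) = 5/2.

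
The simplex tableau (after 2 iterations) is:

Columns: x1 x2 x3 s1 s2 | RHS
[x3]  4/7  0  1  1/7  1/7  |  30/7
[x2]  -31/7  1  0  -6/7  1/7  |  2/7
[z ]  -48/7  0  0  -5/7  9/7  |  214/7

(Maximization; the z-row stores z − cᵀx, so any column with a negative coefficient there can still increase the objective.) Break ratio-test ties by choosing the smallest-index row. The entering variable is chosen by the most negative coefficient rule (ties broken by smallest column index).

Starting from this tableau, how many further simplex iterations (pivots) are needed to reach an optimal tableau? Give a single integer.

1

pivot: x1 in, x3 out → z = 82
No improving column remains; optimal.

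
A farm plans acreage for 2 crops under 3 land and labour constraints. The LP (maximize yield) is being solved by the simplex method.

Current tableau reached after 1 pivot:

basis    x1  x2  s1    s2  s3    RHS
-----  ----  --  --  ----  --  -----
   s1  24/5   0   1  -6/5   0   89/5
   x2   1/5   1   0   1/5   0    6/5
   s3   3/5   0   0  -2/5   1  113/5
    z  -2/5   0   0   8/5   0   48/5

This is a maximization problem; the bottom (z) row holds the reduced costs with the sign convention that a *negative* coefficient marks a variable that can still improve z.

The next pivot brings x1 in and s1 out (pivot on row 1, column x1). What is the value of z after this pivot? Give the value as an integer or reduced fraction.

133/12

Minimum ratio for x1: (89/5)/(24/5) = 89/24.
z changes by −(z-row coeff of x1)·ratio = −(-2/5)·(89/24) = 89/60.
New z = 48/5 + (89/60) = 133/12.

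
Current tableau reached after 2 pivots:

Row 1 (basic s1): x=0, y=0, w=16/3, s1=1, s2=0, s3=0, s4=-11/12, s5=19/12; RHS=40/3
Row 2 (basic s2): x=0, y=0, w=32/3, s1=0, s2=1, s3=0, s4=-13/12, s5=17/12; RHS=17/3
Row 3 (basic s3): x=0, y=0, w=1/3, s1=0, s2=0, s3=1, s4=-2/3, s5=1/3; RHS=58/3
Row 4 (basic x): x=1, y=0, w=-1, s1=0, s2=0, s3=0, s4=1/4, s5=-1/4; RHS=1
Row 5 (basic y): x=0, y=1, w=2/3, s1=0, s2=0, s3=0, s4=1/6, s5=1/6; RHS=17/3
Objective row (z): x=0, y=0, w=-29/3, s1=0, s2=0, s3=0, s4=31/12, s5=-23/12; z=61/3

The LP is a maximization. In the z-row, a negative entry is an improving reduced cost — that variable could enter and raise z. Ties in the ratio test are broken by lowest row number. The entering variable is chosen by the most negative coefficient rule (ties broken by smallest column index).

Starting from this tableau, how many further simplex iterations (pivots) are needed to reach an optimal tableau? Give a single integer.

pivot: w in, s2 out → z = 815/32
pivot: s5 in, w out → z = 28
No improving column remains; optimal.

2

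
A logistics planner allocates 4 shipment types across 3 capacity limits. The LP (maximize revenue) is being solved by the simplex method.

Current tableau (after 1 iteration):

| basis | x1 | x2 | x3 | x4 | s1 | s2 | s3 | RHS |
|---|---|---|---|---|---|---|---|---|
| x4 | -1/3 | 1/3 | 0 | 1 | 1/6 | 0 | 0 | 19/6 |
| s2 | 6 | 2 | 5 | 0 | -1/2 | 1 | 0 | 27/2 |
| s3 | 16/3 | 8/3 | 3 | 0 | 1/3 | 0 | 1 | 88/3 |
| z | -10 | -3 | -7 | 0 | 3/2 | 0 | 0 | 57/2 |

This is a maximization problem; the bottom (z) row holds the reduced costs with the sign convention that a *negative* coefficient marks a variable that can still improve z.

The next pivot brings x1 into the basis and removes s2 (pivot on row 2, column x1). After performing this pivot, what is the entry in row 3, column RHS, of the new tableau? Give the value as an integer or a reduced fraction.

Pivot element is row 2, column x1: 6.
Normalize row 2: new (row 2, RHS) = (27/2)/6 = 9/4.
row 3 ← row 3 − (16/3)·(new row 2): 88/3 − (16/3)·(9/4) = 52/3.

52/3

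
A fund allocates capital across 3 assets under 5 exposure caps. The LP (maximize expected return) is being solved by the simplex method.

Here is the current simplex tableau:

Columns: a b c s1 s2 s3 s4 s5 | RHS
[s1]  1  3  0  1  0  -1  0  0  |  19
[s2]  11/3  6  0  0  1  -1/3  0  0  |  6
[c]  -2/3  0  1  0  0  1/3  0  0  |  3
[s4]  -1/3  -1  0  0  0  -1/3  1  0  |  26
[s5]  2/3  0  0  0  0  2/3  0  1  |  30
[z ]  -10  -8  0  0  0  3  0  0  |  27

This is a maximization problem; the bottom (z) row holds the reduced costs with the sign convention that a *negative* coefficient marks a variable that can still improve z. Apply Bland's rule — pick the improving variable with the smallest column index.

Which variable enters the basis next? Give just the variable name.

a

Objective-row coefficients: a: -10, b: -8, c: 0, s1: 0, s2: 0, s3: 3, s4: 0, s5: 0.
Improving columns: a, b. Bland's rule picks the smallest column index → a.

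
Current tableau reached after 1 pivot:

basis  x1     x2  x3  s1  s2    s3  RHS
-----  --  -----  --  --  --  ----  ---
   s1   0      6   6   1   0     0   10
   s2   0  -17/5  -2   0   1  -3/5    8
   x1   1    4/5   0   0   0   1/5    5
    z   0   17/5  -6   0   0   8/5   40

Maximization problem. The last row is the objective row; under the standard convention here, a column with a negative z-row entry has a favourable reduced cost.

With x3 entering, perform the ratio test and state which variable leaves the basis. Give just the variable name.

Ratios: row 1 (s1): 10/6 = 5/3; row 2 (s2): entry -2 ≤ 0, skip; row 3 (x1): entry 0 ≤ 0, skip.
Minimum ratio 5/3 is in the s1 row, so s1 leaves.

s1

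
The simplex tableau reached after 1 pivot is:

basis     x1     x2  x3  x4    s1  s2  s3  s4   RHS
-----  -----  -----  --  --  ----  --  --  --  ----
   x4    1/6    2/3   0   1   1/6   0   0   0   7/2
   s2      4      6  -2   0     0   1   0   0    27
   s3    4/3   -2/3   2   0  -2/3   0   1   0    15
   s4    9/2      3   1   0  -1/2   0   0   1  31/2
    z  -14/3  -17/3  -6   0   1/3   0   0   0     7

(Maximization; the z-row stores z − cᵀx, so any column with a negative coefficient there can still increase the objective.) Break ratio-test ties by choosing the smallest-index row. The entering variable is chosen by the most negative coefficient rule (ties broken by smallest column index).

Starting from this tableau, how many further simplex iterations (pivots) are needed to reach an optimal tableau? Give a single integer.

3

pivot: x3 in, s3 out → z = 52
pivot: x2 in, s4 out → z = 352/5
pivot: s1 in, x4 out → z = 719/8
No improving column remains; optimal.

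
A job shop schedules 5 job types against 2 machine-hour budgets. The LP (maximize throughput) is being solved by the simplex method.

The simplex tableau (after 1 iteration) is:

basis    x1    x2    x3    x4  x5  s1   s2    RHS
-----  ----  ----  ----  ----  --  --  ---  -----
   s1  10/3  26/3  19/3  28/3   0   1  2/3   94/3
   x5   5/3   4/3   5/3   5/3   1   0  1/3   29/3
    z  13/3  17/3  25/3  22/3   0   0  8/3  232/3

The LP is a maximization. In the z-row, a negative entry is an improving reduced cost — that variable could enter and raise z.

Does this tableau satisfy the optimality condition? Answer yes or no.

yes

No objective-row coefficient is strictly negative, so no entering variable exists; the tableau is optimal.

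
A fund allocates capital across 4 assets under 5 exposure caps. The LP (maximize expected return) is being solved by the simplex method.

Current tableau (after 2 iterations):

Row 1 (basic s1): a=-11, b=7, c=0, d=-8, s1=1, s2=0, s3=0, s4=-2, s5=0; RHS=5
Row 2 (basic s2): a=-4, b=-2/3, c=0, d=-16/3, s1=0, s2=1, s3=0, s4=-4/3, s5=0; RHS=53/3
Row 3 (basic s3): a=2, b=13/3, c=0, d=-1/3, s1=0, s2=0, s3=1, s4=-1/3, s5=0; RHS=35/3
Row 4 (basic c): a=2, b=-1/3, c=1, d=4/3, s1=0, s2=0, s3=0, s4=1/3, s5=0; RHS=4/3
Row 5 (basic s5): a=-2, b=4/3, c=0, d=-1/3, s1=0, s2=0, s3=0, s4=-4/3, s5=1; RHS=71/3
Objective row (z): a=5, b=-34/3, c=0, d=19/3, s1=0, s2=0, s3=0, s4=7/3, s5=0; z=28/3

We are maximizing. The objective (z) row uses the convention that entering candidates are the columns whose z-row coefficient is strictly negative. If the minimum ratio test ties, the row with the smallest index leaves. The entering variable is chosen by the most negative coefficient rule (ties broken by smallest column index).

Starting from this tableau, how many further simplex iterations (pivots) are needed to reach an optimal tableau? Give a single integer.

pivot: b in, s1 out → z = 122/7
pivot: a in, s3 out → z = 1106/37
No improving column remains; optimal.

2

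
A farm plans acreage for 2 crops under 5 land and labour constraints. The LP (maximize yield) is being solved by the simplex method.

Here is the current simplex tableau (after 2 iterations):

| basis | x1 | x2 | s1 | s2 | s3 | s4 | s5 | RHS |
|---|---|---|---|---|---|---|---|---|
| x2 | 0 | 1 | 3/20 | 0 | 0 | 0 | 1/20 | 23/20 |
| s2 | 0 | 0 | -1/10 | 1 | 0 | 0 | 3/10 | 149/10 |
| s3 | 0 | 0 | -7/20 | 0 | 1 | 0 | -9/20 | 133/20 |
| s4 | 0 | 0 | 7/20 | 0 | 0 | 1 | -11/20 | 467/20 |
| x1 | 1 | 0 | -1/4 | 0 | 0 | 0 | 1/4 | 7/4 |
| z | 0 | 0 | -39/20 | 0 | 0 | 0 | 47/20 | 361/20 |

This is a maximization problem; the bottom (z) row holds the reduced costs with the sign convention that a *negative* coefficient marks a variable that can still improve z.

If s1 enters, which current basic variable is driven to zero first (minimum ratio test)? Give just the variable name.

x2

Ratios: row 1 (x2): (23/20)/(3/20) = 23/3; row 2 (s2): entry -1/10 ≤ 0, skip; row 3 (s3): entry -7/20 ≤ 0, skip; row 4 (s4): (467/20)/(7/20) = 467/7; row 5 (x1): entry -1/4 ≤ 0, skip.
Minimum ratio 23/3 is in the x2 row, so x2 leaves.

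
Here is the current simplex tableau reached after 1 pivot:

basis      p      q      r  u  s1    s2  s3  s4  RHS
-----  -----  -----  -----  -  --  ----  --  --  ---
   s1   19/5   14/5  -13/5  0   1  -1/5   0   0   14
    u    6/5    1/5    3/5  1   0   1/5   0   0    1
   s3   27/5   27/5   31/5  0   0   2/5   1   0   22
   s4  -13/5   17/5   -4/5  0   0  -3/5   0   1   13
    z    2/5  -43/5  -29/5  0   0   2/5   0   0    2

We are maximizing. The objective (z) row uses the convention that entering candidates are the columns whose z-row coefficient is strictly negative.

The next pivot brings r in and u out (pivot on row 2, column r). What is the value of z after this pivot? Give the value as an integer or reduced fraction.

35/3

Minimum ratio for r: 1/(3/5) = 5/3.
z changes by −(z-row coeff of r)·ratio = −(-29/5)·(5/3) = 29/3.
New z = 2 + (29/3) = 35/3.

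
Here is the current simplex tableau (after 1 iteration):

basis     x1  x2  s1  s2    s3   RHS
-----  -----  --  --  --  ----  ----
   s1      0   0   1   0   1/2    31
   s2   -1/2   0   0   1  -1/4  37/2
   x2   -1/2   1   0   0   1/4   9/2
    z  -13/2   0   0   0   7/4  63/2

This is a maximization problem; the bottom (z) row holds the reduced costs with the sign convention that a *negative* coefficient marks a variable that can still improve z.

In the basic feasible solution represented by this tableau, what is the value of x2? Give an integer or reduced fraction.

x2 is basic (row 3); its value is the RHS of that row: 9/2.

9/2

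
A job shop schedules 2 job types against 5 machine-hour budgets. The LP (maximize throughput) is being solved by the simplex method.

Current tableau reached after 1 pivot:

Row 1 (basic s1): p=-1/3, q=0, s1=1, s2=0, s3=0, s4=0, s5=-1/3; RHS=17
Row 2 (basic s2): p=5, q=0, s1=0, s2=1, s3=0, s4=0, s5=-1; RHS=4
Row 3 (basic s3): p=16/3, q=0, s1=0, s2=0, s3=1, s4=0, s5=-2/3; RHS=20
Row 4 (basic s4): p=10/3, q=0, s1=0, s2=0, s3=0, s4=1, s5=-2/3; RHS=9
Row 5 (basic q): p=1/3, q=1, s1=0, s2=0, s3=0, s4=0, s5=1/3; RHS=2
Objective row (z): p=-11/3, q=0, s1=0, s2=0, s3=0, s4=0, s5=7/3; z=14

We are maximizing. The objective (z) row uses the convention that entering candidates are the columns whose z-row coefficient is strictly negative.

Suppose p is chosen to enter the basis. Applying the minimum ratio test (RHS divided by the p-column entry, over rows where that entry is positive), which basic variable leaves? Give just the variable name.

Ratios: row 1 (s1): entry -1/3 ≤ 0, skip; row 2 (s2): 4/5 = 4/5; row 3 (s3): 20/(16/3) = 15/4; row 4 (s4): 9/(10/3) = 27/10; row 5 (q): 2/(1/3) = 6.
Minimum ratio 4/5 is in the s2 row, so s2 leaves.

s2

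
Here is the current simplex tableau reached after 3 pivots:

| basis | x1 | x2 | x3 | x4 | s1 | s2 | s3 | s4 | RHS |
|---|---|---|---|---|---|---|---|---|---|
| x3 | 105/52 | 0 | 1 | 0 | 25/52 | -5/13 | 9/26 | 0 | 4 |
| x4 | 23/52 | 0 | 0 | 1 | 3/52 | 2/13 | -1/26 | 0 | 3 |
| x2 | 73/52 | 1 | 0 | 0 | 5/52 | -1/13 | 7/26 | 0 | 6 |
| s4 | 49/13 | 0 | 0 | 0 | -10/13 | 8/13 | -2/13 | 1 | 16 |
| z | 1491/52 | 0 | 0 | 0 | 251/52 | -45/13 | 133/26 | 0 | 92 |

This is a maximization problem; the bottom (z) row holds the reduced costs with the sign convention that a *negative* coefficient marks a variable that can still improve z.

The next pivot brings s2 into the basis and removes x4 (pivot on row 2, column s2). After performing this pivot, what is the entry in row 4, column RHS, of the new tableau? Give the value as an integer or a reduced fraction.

4

Pivot element is row 2, column s2: 2/13.
Normalize row 2: new (row 2, RHS) = 3/(2/13) = 39/2.
row 4 ← row 4 − (8/13)·(new row 2): 16 − (8/13)·(39/2) = 4.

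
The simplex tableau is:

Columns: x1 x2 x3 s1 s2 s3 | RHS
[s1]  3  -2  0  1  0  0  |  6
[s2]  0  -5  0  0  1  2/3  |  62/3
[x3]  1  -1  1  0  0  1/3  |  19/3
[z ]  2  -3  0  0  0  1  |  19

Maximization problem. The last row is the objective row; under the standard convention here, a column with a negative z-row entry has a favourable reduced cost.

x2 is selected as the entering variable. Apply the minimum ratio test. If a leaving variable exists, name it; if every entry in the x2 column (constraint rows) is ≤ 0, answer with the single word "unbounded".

unbounded

x2-column entries: row 1: -2, row 2: -5, row 3: -1. All ≤ 0, so x2 can increase without bound; the LP is unbounded in this direction.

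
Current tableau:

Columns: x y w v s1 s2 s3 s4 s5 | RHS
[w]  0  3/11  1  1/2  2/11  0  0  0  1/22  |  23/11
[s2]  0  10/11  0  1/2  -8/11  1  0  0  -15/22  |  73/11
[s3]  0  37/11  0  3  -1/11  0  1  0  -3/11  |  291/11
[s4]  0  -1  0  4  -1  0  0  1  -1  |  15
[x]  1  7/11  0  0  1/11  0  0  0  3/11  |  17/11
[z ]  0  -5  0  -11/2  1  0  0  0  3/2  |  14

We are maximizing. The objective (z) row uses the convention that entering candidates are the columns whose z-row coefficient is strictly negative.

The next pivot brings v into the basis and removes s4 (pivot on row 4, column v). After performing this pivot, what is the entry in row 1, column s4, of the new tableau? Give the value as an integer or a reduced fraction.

Pivot element is row 4, column v: 4.
Normalize row 4: new (row 4, s4) = 1/4 = 1/4.
row 1 ← row 1 − (1/2)·(new row 4): 0 − (1/2)·(1/4) = -1/8.

-1/8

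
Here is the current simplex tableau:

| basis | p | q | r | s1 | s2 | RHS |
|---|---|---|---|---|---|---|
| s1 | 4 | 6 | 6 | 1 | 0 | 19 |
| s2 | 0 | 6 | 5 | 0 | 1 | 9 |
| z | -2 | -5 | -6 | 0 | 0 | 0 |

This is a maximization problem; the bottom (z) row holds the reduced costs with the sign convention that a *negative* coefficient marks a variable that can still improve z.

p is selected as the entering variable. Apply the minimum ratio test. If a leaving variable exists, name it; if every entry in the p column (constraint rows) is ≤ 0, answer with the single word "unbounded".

s1

Ratios: row 1 (s1): 19/4 = 19/4; row 2 (s2): entry 0 ≤ 0, skip.
Minimum ratio is in the s1 row, so s1 leaves.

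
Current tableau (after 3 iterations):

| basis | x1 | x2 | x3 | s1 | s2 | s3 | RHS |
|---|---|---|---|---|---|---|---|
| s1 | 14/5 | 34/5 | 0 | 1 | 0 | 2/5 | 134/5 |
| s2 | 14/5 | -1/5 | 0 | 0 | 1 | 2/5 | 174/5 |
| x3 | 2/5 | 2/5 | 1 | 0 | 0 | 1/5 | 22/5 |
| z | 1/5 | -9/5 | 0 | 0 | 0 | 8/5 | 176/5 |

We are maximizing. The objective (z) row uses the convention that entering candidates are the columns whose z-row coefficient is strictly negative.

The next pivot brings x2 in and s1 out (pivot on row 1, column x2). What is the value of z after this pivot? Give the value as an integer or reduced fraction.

719/17

Minimum ratio for x2: (134/5)/(34/5) = 67/17.
z changes by −(z-row coeff of x2)·ratio = −(-9/5)·(67/17) = 603/85.
New z = 176/5 + (603/85) = 719/17.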